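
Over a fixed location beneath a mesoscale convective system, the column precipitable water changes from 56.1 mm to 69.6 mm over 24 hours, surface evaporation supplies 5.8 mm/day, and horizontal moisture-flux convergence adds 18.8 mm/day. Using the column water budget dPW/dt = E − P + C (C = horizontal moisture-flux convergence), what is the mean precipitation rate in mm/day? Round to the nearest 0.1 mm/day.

P ≈ 11.1 mm/day

dPW/dt = (69.6 − 56.1) mm / (24/24 day) = +13.500 mm/day.
P = E + C − dPW/dt = 5.8 + (18.8) − (+13.500) = 11.1 mm/day.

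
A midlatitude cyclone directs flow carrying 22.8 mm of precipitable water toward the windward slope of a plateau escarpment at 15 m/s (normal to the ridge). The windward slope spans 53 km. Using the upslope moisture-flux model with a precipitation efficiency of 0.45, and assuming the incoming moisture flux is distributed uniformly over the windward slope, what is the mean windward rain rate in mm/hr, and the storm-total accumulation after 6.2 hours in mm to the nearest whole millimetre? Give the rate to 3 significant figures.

R ≈ 10.5 mm/hr; total ≈ 65 mm

Incoming column moisture flux per unit ridge length: F = V × PW = 15 × 22.8 = 342 mm·m/s.
Spread over the 53 km slope with efficiency ε = 0.45: R = ε·F/W = 0.45 × 342 / 53000 m = 2.904e-03 mm/s.
R = 2.904e-03 × 3600 = 10.5 mm/hr.
Over 6.2 h: total = 10.5 × 6.2 = 65.1 ≈ 65 mm.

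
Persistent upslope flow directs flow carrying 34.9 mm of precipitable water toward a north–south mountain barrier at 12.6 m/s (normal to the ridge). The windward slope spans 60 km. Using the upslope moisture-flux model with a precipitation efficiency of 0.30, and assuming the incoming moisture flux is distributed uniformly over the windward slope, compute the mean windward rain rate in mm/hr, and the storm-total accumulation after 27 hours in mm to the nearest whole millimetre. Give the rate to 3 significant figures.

Incoming column moisture flux per unit ridge length: F = V × PW = 12.6 × 34.9 = 439.74 mm·m/s.
Spread over the 60 km slope with efficiency ε = 0.30: R = ε·F/W = 0.30 × 439.74 / 60000 m = 2.199e-03 mm/s.
R = 2.199e-03 × 3600 = 7.92 mm/hr.
Over 27 h: total = 7.92 × 27 = 213.84 ≈ 214 mm.

R ≈ 7.92 mm/hr; total ≈ 214 mm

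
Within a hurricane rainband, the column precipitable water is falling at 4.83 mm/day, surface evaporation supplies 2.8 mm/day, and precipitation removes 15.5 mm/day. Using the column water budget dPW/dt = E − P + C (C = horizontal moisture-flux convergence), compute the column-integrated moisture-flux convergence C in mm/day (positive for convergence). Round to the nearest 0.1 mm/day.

dPW/dt = -4.83 mm/day.
C = dPW/dt − E + P = (-4.83) − 2.8 + 15.5 = 7.9 mm/day.

C ≈ 7.9 mm/day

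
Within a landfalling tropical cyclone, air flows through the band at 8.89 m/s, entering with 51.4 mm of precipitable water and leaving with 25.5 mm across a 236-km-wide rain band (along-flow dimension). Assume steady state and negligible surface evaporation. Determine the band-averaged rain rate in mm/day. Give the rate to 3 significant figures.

R ≈ 84.3 mm/day

Column moisture flux per unit crosswind length is F = V × PW.
Inflow: F_in = 8.89 × 51.4 = 456.946 mm·m/s
Outflow: F_out = 8.89 × 25.5 = 226.695 mm·m/s
Steady-state rate R = (F_in − F_out)/L = (456.946 − 226.695) / 236000 m = 9.756e-04 mm/s.
R = 9.756e-04 × 3600 × 24 = 84.3 mm/day.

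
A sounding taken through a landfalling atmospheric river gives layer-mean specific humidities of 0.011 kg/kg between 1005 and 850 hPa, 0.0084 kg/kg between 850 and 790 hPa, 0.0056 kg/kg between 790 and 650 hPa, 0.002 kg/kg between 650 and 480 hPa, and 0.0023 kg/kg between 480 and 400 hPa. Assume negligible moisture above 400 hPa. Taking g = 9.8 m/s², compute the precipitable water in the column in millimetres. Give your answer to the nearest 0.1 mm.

Precipitable water is the column-integrated vapour mass per unit area: PW = (1/g) Σ q̄ Δp, with q in kg/kg and Δp in Pa (1 kg/m² of water = 1 mm).
Layer 1005–850 hPa: Δp = 155 hPa = 15500 Pa, q̄ = 0.011 kg/kg → 0.011 × 15500 / 9.8 = 17.40 mm
Layer 850–790 hPa: Δp = 60 hPa = 6000 Pa, q̄ = 0.0084 kg/kg → 0.0084 × 6000 / 9.8 = 5.14 mm
Layer 790–650 hPa: Δp = 140 hPa = 14000 Pa, q̄ = 0.0056 kg/kg → 0.0056 × 14000 / 9.8 = 8.00 mm
Layer 650–480 hPa: Δp = 170 hPa = 17000 Pa, q̄ = 0.002 kg/kg → 0.002 × 17000 / 9.8 = 3.47 mm
Layer 480–400 hPa: Δp = 80 hPa = 8000 Pa, q̄ = 0.0023 kg/kg → 0.0023 × 8000 / 9.8 = 1.88 mm
PW = 17.40 + 5.14 + 8.00 + 3.47 + 1.88 = 35.89 ≈ 35.9 mm.

PW ≈ 35.9 mm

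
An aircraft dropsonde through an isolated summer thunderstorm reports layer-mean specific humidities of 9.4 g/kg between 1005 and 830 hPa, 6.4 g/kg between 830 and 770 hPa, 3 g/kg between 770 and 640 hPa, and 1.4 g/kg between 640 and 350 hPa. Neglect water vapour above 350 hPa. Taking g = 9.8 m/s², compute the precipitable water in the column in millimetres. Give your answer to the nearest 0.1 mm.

PW ≈ 28.8 mm

Precipitable water is the column-integrated vapour mass per unit area: PW = (1/g) Σ q̄ Δp, with q in kg/kg and Δp in Pa (1 kg/m² of water = 1 mm).
Layer 1005–830 hPa: Δp = 175 hPa = 17500 Pa, q̄ = 0.0094 kg/kg → 0.0094 × 17500 / 9.8 = 16.79 mm
Layer 830–770 hPa: Δp = 60 hPa = 6000 Pa, q̄ = 0.0064 kg/kg → 0.0064 × 6000 / 9.8 = 3.92 mm
Layer 770–640 hPa: Δp = 130 hPa = 13000 Pa, q̄ = 0.003 kg/kg → 0.003 × 13000 / 9.8 = 3.98 mm
Layer 640–350 hPa: Δp = 290 hPa = 29000 Pa, q̄ = 0.0014 kg/kg → 0.0014 × 29000 / 9.8 = 4.14 mm
PW = 16.79 + 3.92 + 3.98 + 4.14 = 28.83 ≈ 28.8 mm.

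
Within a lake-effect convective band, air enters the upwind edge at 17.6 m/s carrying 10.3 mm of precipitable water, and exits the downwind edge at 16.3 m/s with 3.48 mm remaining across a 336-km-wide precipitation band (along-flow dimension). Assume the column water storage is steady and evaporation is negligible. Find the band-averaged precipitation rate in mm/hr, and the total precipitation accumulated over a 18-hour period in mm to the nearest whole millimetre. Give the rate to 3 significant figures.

Column moisture flux per unit crosswind length is F = V × PW.
Inflow: F_in = 17.6 × 10.3 = 181.28 mm·m/s
Outflow: F_out = 16.3 × 3.48 = 56.724 mm·m/s
Steady-state rate R = (F_in − F_out)/L = (181.28 − 56.724) / 336000 m = 3.707e-04 mm/s.
R = 3.707e-04 × 3600 = 1.33 mm/hr.
Over 18 h: total = 1.33 × 18 = 23.94 ≈ 24 mm.

R ≈ 1.33 mm/hr; total ≈ 24 mm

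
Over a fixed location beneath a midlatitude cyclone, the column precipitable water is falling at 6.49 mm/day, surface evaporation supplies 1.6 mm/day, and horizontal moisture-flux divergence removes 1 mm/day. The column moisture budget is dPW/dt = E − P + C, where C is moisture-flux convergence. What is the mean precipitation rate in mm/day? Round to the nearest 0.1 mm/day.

P ≈ 7.1 mm/day

dPW/dt = -6.49 mm/day.
P = E + C − dPW/dt = 1.6 + (-1) − (-6.49) = 7.1 mm/day.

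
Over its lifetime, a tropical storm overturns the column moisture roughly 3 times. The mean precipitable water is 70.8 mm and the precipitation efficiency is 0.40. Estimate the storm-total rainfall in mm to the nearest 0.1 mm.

rainfall ≈ 85.0 mm

Each cycle deposits ε × PW = 0.40 × 70.8 = 28.32 mm.
Over 3 cycles: 3 × 28.32 = 85.0 mm.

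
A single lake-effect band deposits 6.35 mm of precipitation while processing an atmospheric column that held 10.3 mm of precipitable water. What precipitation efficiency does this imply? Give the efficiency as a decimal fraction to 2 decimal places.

ε = precipitation / PW = 6.35 / 10.3 = 0.62.

ε ≈ 0.62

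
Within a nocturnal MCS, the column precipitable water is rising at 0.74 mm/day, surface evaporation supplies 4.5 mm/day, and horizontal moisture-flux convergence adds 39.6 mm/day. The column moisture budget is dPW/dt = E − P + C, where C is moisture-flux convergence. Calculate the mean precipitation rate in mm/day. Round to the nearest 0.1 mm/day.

P ≈ 43.4 mm/day

dPW/dt = +0.74 mm/day.
P = E + C − dPW/dt = 4.5 + (39.6) − (+0.74) = 43.4 mm/day.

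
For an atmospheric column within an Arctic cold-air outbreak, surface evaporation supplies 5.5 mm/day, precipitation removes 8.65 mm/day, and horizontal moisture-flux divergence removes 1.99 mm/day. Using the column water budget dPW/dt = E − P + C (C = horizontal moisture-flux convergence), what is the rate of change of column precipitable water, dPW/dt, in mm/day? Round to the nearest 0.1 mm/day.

dPW/dt = E − P + C = 5.5 − 8.65 + (-1.99) = -5.1 mm/day.

dPW/dt ≈ -5.1 mm/day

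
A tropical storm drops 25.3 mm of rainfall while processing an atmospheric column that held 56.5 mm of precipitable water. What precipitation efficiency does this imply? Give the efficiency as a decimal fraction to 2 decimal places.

ε ≈ 0.45

ε = rainfall / PW = 25.3 / 56.5 = 0.45.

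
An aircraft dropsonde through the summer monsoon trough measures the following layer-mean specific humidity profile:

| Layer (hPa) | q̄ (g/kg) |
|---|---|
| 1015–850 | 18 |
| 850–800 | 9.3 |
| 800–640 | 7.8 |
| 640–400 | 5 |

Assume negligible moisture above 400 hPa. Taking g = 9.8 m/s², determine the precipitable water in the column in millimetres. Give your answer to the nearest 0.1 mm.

PW ≈ 60.0 mm

Precipitable water is the column-integrated vapour mass per unit area: PW = (1/g) Σ q̄ Δp, with q in kg/kg and Δp in Pa (1 kg/m² of water = 1 mm).
Layer 1015–850 hPa: Δp = 165 hPa = 16500 Pa, q̄ = 0.018 kg/kg → 0.018 × 16500 / 9.8 = 30.31 mm
Layer 850–800 hPa: Δp = 50 hPa = 5000 Pa, q̄ = 0.0093 kg/kg → 0.0093 × 5000 / 9.8 = 4.74 mm
Layer 800–640 hPa: Δp = 160 hPa = 16000 Pa, q̄ = 0.0078 kg/kg → 0.0078 × 16000 / 9.8 = 12.73 mm
Layer 640–400 hPa: Δp = 240 hPa = 24000 Pa, q̄ = 0.005 kg/kg → 0.005 × 24000 / 9.8 = 12.24 mm
PW = 30.31 + 4.74 + 12.73 + 12.24 = 60.02 ≈ 60.0 mm.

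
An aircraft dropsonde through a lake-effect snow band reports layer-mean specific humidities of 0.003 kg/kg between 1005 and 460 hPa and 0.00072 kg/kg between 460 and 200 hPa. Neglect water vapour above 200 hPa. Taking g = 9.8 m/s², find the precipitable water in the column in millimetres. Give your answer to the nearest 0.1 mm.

PW ≈ 18.6 mm

Precipitable water is the column-integrated vapour mass per unit area: PW = (1/g) Σ q̄ Δp, with q in kg/kg and Δp in Pa (1 kg/m² of water = 1 mm).
Layer 1005–460 hPa: Δp = 545 hPa = 54500 Pa, q̄ = 0.003 kg/kg → 0.003 × 54500 / 9.8 = 16.68 mm
Layer 460–200 hPa: Δp = 260 hPa = 26000 Pa, q̄ = 0.00072 kg/kg → 0.00072 × 26000 / 9.8 = 1.91 mm
PW = 16.68 + 1.91 = 18.59 ≈ 18.6 mm.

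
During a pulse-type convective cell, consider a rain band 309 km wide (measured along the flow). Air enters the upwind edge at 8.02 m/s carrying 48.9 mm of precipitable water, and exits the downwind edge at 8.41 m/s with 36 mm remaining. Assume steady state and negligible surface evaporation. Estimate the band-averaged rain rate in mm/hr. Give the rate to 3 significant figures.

Column moisture flux per unit crosswind length is F = V × PW.
Inflow: F_in = 8.02 × 48.9 = 392.178 mm·m/s
Outflow: F_out = 8.41 × 36 = 302.76 mm·m/s
Steady-state rate R = (F_in − F_out)/L = (392.178 − 302.76) / 309000 m = 2.894e-04 mm/s.
R = 2.894e-04 × 3600 = 1.04 mm/hr.

R ≈ 1.04 mm/hr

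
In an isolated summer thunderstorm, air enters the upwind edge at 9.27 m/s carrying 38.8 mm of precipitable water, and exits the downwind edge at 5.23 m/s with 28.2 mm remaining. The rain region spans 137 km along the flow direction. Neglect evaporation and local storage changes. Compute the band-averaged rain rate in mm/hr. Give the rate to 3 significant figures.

Column moisture flux per unit crosswind length is F = V × PW.
Inflow: F_in = 9.27 × 38.8 = 359.676 mm·m/s
Outflow: F_out = 5.23 × 28.2 = 147.486 mm·m/s
Steady-state rate R = (F_in − F_out)/L = (359.676 − 147.486) / 137000 m = 1.549e-03 mm/s.
R = 1.549e-03 × 3600 = 5.58 mm/hr.

R ≈ 5.58 mm/hr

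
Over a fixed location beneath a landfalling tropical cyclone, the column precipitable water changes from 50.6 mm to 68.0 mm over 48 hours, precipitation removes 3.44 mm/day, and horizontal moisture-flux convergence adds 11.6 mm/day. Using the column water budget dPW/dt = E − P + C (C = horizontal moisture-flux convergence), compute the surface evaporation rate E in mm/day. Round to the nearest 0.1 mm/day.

E ≈ 0.5 mm/day

dPW/dt = (68.0 − 50.6) mm / (48/24 day) = +8.700 mm/day.
E = dPW/dt + P − C = (+8.700) + 3.44 − (11.6) = 0.5 mm/day.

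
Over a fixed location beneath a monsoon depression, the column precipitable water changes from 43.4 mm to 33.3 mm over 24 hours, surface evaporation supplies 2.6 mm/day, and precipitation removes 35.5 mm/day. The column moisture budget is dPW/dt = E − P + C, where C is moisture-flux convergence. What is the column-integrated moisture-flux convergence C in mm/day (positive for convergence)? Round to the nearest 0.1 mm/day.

dPW/dt = (33.3 − 43.4) mm / (24/24 day) = -10.100 mm/day.
C = dPW/dt − E + P = (-10.100) − 2.6 + 35.5 = 22.8 mm/day.

C ≈ 22.8 mm/day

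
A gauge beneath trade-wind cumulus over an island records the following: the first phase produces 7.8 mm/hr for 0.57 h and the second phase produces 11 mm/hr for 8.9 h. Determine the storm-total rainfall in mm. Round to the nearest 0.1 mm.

Total = Σ Rᵢ Δtᵢ = 7.8 × 0.57 + 11 × 8.9
      = 4.446 + 97.9 = 102.3 mm.

total ≈ 102.3 mm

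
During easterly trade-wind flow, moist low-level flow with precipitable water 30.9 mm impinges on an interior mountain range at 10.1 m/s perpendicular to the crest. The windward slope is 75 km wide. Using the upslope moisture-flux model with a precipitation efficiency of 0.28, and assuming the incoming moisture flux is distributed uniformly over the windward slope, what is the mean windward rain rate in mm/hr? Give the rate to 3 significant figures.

Incoming column moisture flux per unit ridge length: F = V × PW = 10.1 × 30.9 = 312.09 mm·m/s.
Spread over the 75 km slope with efficiency ε = 0.28: R = ε·F/W = 0.28 × 312.09 / 75000 m = 1.165e-03 mm/s.
R = 1.165e-03 × 3600 = 4.19 mm/hr.

R ≈ 4.19 mm/hr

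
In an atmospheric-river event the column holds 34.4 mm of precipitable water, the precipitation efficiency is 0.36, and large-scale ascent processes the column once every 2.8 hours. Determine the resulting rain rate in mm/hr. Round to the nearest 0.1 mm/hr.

R ≈ 4.4 mm/hr

Each overturning extracts ε × PW = 0.36 × 34.4 = 12.384 mm.
Rate = ε·PW / τ = 12.384 / 2.8 h = 4.4 mm/hr.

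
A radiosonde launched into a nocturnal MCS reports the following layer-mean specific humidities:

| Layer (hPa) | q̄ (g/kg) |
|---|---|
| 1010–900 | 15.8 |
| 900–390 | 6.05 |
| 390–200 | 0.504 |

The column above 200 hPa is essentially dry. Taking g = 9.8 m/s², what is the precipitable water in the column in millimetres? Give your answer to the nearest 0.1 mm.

Precipitable water is the column-integrated vapour mass per unit area: PW = (1/g) Σ q̄ Δp, with q in kg/kg and Δp in Pa (1 kg/m² of water = 1 mm).
Layer 1010–900 hPa: Δp = 110 hPa = 11000 Pa, q̄ = 0.0158 kg/kg → 0.0158 × 11000 / 9.8 = 17.73 mm
Layer 900–390 hPa: Δp = 510 hPa = 51000 Pa, q̄ = 0.00605 kg/kg → 0.00605 × 51000 / 9.8 = 31.48 mm
Layer 390–200 hPa: Δp = 190 hPa = 19000 Pa, q̄ = 0.000504 kg/kg → 0.000504 × 19000 / 9.8 = 0.98 mm
PW = 17.73 + 31.48 + 0.98 = 50.19 ≈ 50.2 mm.

PW ≈ 50.2 mm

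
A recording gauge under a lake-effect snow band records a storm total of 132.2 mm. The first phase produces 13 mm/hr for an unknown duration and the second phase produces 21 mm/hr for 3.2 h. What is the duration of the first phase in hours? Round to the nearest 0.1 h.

Known phases: 21 × 3.2 = 67.2 mm.
Remaining depth = 132.2 − 67.2 = 65 mm.
Duration = 65 / 13 = 5.0 h.

duration ≈ 5.0 h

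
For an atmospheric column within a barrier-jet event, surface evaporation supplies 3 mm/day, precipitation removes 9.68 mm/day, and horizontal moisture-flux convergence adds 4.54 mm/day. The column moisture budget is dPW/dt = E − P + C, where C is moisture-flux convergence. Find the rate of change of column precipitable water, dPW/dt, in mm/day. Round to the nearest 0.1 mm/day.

dPW/dt = E − P + C = 3 − 9.68 + (4.54) = -2.1 mm/day.

dPW/dt ≈ -2.1 mm/day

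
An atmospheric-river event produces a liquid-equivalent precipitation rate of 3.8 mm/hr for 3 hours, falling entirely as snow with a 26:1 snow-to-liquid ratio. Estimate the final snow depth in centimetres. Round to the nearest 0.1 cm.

snow depth ≈ 29.6 cm

Liquid-equivalent depth = 3.8 × 3 = 11.4 mm.
Snow depth = 11.4 mm × 26 = 296.4 mm = 29.6 cm.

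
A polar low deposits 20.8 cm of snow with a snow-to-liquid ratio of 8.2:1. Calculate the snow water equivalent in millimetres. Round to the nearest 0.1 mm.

SWE = snow depth / ratio = 20.8 cm / 8.2 = 2.537 cm = 25.4 mm.

SWE ≈ 25.4 mm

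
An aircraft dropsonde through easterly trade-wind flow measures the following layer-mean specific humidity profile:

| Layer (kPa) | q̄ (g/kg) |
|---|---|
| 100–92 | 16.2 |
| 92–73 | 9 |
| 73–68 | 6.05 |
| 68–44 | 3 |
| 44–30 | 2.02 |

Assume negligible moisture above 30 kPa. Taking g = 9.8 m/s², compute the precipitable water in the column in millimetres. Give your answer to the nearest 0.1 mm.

Precipitable water is the column-integrated vapour mass per unit area: PW = (1/g) Σ q̄ Δp, with q in kg/kg and Δp in Pa (1 kg/m² of water = 1 mm).
Layer 100–92 kPa: Δp = 80 hPa = 8000 Pa, q̄ = 0.0162 kg/kg → 0.0162 × 8000 / 9.8 = 13.22 mm
Layer 92–73 kPa: Δp = 190 hPa = 19000 Pa, q̄ = 0.009 kg/kg → 0.009 × 19000 / 9.8 = 17.45 mm
Layer 73–68 kPa: Δp = 50 hPa = 5000 Pa, q̄ = 0.00605 kg/kg → 0.00605 × 5000 / 9.8 = 3.09 mm
Layer 68–44 kPa: Δp = 240 hPa = 24000 Pa, q̄ = 0.003 kg/kg → 0.003 × 24000 / 9.8 = 7.35 mm
Layer 44–30 kPa: Δp = 140 hPa = 14000 Pa, q̄ = 0.00202 kg/kg → 0.00202 × 14000 / 9.8 = 2.89 mm
PW = 13.22 + 17.45 + 3.09 + 7.35 + 2.89 = 44.00 ≈ 44.0 mm.

PW ≈ 44.0 mm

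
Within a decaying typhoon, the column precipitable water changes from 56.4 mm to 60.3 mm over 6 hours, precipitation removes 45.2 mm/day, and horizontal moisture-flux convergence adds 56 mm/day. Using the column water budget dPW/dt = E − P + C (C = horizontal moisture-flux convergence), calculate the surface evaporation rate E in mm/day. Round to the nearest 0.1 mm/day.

dPW/dt = (60.3 − 56.4) mm / (6/24 day) = +15.600 mm/day.
E = dPW/dt + P − C = (+15.600) + 45.2 − (56) = 4.8 mm/day.

E ≈ 4.8 mm/day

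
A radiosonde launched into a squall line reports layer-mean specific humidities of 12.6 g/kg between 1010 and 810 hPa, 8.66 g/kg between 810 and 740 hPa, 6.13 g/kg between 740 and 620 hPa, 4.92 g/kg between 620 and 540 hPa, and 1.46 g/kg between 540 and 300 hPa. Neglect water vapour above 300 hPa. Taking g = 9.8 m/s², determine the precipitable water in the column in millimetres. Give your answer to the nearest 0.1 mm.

PW ≈ 47.0 mm

Precipitable water is the column-integrated vapour mass per unit area: PW = (1/g) Σ q̄ Δp, with q in kg/kg and Δp in Pa (1 kg/m² of water = 1 mm).
Layer 1010–810 hPa: Δp = 200 hPa = 20000 Pa, q̄ = 0.0126 kg/kg → 0.0126 × 20000 / 9.8 = 25.71 mm
Layer 810–740 hPa: Δp = 70 hPa = 7000 Pa, q̄ = 0.00866 kg/kg → 0.00866 × 7000 / 9.8 = 6.19 mm
Layer 740–620 hPa: Δp = 120 hPa = 12000 Pa, q̄ = 0.00613 kg/kg → 0.00613 × 12000 / 9.8 = 7.51 mm
Layer 620–540 hPa: Δp = 80 hPa = 8000 Pa, q̄ = 0.00492 kg/kg → 0.00492 × 8000 / 9.8 = 4.02 mm
Layer 540–300 hPa: Δp = 240 hPa = 24000 Pa, q̄ = 0.00146 kg/kg → 0.00146 × 24000 / 9.8 = 3.58 mm
PW = 25.71 + 6.19 + 7.51 + 4.02 + 3.58 = 47.01 ≈ 47.0 mm.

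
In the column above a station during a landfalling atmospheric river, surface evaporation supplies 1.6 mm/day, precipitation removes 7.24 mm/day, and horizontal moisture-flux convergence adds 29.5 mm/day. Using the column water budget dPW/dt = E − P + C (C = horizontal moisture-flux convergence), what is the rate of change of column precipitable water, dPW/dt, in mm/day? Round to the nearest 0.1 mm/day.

dPW/dt ≈ 23.9 mm/day

dPW/dt = E − P + C = 1.6 − 7.24 + (29.5) = 23.9 mm/day.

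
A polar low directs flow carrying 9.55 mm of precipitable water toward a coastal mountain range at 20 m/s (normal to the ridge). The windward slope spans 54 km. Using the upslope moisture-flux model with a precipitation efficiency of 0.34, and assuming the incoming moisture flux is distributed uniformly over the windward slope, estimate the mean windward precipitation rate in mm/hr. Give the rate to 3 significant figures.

Incoming column moisture flux per unit ridge length: F = V × PW = 20 × 9.55 = 191 mm·m/s.
Spread over the 54 km slope with efficiency ε = 0.34: R = ε·F/W = 0.34 × 191 / 54000 m = 1.203e-03 mm/s.
R = 1.203e-03 × 3600 = 4.33 mm/hr.

R ≈ 4.33 mm/hr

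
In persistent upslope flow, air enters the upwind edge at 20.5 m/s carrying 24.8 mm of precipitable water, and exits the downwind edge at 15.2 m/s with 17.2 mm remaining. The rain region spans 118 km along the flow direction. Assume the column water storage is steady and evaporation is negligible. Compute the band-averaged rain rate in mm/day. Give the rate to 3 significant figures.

R ≈ 181 mm/day

Column moisture flux per unit crosswind length is F = V × PW.
Inflow: F_in = 20.5 × 24.8 = 508.4 mm·m/s
Outflow: F_out = 15.2 × 17.2 = 261.44 mm·m/s
Steady-state rate R = (F_in − F_out)/L = (508.4 − 261.44) / 118000 m = 2.093e-03 mm/s.
R = 2.093e-03 × 3600 × 24 = 181 mm/day.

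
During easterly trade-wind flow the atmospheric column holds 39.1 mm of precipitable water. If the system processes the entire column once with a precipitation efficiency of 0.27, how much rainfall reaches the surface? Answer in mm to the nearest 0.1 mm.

rainfall ≈ 10.6 mm

Rainfall = ε × PW = 0.27 × 39.1 = 10.6 mm.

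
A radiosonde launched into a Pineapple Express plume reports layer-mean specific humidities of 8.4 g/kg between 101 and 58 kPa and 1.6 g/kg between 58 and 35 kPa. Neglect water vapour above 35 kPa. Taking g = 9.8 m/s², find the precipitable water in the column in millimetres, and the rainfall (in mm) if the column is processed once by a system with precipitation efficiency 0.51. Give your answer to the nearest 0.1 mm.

Precipitable water is the column-integrated vapour mass per unit area: PW = (1/g) Σ q̄ Δp, with q in kg/kg and Δp in Pa (1 kg/m² of water = 1 mm).
Layer 101–58 kPa: Δp = 430 hPa = 43000 Pa, q̄ = 0.0084 kg/kg → 0.0084 × 43000 / 9.8 = 36.86 mm
Layer 58–35 kPa: Δp = 230 hPa = 23000 Pa, q̄ = 0.0016 kg/kg → 0.0016 × 23000 / 9.8 = 3.76 mm
PW = 36.86 + 3.76 = 40.62 ≈ 40.6 mm.
Rainfall = ε × PW = 0.51 × 40.6 = 20.7 mm.

PW ≈ 40.6 mm; rainfall ≈ 20.7 mm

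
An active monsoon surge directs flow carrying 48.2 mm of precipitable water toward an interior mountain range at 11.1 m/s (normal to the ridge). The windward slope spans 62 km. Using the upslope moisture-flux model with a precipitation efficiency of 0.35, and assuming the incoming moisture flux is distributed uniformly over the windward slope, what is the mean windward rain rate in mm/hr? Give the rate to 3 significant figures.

Incoming column moisture flux per unit ridge length: F = V × PW = 11.1 × 48.2 = 535.02 mm·m/s.
Spread over the 62 km slope with efficiency ε = 0.35: R = ε·F/W = 0.35 × 535.02 / 62000 m = 3.020e-03 mm/s.
R = 3.020e-03 × 3600 = 10.9 mm/hr.

R ≈ 10.9 mm/hr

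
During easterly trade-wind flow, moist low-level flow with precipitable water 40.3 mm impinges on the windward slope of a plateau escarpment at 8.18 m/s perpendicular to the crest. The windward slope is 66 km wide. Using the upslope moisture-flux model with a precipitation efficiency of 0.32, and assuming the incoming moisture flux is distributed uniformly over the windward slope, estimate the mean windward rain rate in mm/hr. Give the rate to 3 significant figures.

R ≈ 5.75 mm/hr

Incoming column moisture flux per unit ridge length: F = V × PW = 8.18 × 40.3 = 329.654 mm·m/s.
Spread over the 66 km slope with efficiency ε = 0.32: R = ε·F/W = 0.32 × 329.654 / 66000 m = 1.598e-03 mm/s.
R = 1.598e-03 × 3600 = 5.75 mm/hr.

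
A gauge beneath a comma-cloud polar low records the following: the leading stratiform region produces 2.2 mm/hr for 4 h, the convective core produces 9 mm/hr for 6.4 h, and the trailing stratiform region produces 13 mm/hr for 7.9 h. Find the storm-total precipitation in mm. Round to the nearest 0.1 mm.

total ≈ 169.1 mm

Total = Σ Rᵢ Δtᵢ = 2.2 × 4 + 9 × 6.4 + 13 × 7.9
      = 8.8 + 57.6 + 102.7 = 169.1 mm.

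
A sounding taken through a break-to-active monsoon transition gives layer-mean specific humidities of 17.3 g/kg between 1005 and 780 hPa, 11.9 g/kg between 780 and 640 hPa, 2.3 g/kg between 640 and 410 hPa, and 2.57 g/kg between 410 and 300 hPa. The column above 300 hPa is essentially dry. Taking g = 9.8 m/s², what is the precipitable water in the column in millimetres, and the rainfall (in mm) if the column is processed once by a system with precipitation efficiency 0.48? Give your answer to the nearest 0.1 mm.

PW ≈ 65.0 mm; rainfall ≈ 31.2 mm

Precipitable water is the column-integrated vapour mass per unit area: PW = (1/g) Σ q̄ Δp, with q in kg/kg and Δp in Pa (1 kg/m² of water = 1 mm).
Layer 1005–780 hPa: Δp = 225 hPa = 22500 Pa, q̄ = 0.0173 kg/kg → 0.0173 × 22500 / 9.8 = 39.72 mm
Layer 780–640 hPa: Δp = 140 hPa = 14000 Pa, q̄ = 0.0119 kg/kg → 0.0119 × 14000 / 9.8 = 17.00 mm
Layer 640–410 hPa: Δp = 230 hPa = 23000 Pa, q̄ = 0.0023 kg/kg → 0.0023 × 23000 / 9.8 = 5.40 mm
Layer 410–300 hPa: Δp = 110 hPa = 11000 Pa, q̄ = 0.00257 kg/kg → 0.00257 × 11000 / 9.8 = 2.88 mm
PW = 39.72 + 17.00 + 5.40 + 2.88 = 65.00 ≈ 65.0 mm.
Rainfall = ε × PW = 0.48 × 65.0 = 31.2 mm.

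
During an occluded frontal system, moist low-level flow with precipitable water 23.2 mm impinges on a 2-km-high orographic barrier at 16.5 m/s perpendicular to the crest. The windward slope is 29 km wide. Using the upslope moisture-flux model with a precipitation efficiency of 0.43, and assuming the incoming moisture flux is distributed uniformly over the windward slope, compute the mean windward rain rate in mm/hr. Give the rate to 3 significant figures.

R ≈ 20.4 mm/hr

Incoming column moisture flux per unit ridge length: F = V × PW = 16.5 × 23.2 = 382.8 mm·m/s.
Spread over the 29 km slope with efficiency ε = 0.43: R = ε·F/W = 0.43 × 382.8 / 29000 m = 5.676e-03 mm/s.
R = 5.676e-03 × 3600 = 20.4 mm/hr.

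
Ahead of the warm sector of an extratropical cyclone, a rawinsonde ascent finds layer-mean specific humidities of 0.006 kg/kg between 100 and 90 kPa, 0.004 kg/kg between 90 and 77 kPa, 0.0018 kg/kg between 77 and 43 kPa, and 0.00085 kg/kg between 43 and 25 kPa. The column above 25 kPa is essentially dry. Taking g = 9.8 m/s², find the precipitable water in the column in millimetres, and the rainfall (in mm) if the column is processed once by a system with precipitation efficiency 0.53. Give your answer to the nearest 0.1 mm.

Precipitable water is the column-integrated vapour mass per unit area: PW = (1/g) Σ q̄ Δp, with q in kg/kg and Δp in Pa (1 kg/m² of water = 1 mm).
Layer 100–90 kPa: Δp = 100 hPa = 10000 Pa, q̄ = 0.006 kg/kg → 0.006 × 10000 / 9.8 = 6.12 mm
Layer 90–77 kPa: Δp = 130 hPa = 13000 Pa, q̄ = 0.004 kg/kg → 0.004 × 13000 / 9.8 = 5.31 mm
Layer 77–43 kPa: Δp = 340 hPa = 34000 Pa, q̄ = 0.0018 kg/kg → 0.0018 × 34000 / 9.8 = 6.24 mm
Layer 43–25 kPa: Δp = 180 hPa = 18000 Pa, q̄ = 0.00085 kg/kg → 0.00085 × 18000 / 9.8 = 1.56 mm
PW = 6.12 + 5.31 + 6.24 + 1.56 = 19.23 ≈ 19.2 mm.
Rainfall = ε × PW = 0.53 × 19.2 = 10.2 mm.

PW ≈ 19.2 mm; rainfall ≈ 10.2 mm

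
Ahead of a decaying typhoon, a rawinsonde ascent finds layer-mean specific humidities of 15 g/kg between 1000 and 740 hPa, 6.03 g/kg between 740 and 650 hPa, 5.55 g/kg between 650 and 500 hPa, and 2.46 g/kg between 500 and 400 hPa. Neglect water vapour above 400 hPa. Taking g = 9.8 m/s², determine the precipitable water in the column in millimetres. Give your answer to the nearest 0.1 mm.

Precipitable water is the column-integrated vapour mass per unit area: PW = (1/g) Σ q̄ Δp, with q in kg/kg and Δp in Pa (1 kg/m² of water = 1 mm).
Layer 1000–740 hPa: Δp = 260 hPa = 26000 Pa, q̄ = 0.015 kg/kg → 0.015 × 26000 / 9.8 = 39.80 mm
Layer 740–650 hPa: Δp = 90 hPa = 9000 Pa, q̄ = 0.00603 kg/kg → 0.00603 × 9000 / 9.8 = 5.54 mm
Layer 650–500 hPa: Δp = 150 hPa = 15000 Pa, q̄ = 0.00555 kg/kg → 0.00555 × 15000 / 9.8 = 8.49 mm
Layer 500–400 hPa: Δp = 100 hPa = 10000 Pa, q̄ = 0.00246 kg/kg → 0.00246 × 10000 / 9.8 = 2.51 mm
PW = 39.80 + 5.54 + 8.49 + 2.51 = 56.34 ≈ 56.3 mm.

PW ≈ 56.3 mm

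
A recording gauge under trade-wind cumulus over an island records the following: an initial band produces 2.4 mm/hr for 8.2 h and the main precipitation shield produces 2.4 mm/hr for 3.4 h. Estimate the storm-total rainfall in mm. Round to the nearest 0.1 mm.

Total = Σ Rᵢ Δtᵢ = 2.4 × 8.2 + 2.4 × 3.4
      = 19.68 + 8.16 = 27.8 mm.

total ≈ 27.8 mm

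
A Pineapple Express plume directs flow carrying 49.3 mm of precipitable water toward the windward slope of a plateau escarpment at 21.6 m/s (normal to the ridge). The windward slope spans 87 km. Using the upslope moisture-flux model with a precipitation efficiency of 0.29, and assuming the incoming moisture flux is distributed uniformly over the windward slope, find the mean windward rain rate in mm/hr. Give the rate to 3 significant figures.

Incoming column moisture flux per unit ridge length: F = V × PW = 21.6 × 49.3 = 1064.88 mm·m/s.
Spread over the 87 km slope with efficiency ε = 0.29: R = ε·F/W = 0.29 × 1064.88 / 87000 m = 3.550e-03 mm/s.
R = 3.550e-03 × 3600 = 12.8 mm/hr.

R ≈ 12.8 mm/hr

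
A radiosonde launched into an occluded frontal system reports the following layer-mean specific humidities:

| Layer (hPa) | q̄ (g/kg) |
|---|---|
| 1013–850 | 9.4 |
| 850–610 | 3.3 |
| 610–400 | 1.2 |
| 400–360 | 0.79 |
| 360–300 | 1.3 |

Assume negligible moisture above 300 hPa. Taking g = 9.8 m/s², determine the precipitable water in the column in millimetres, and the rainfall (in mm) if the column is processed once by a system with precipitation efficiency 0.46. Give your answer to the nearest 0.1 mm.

Precipitable water is the column-integrated vapour mass per unit area: PW = (1/g) Σ q̄ Δp, with q in kg/kg and Δp in Pa (1 kg/m² of water = 1 mm).
Layer 1013–850 hPa: Δp = 163 hPa = 16300 Pa, q̄ = 0.0094 kg/kg → 0.0094 × 16300 / 9.8 = 15.63 mm
Layer 850–610 hPa: Δp = 240 hPa = 24000 Pa, q̄ = 0.0033 kg/kg → 0.0033 × 24000 / 9.8 = 8.08 mm
Layer 610–400 hPa: Δp = 210 hPa = 21000 Pa, q̄ = 0.0012 kg/kg → 0.0012 × 21000 / 9.8 = 2.57 mm
Layer 400–360 hPa: Δp = 40 hPa = 4000 Pa, q̄ = 0.00079 kg/kg → 0.00079 × 4000 / 9.8 = 0.32 mm
Layer 360–300 hPa: Δp = 60 hPa = 6000 Pa, q̄ = 0.0013 kg/kg → 0.0013 × 6000 / 9.8 = 0.80 mm
PW = 15.63 + 8.08 + 2.57 + 0.32 + 0.80 = 27.40 ≈ 27.4 mm.
Rainfall = ε × PW = 0.46 × 27.4 = 12.6 mm.

PW ≈ 27.4 mm; rainfall ≈ 12.6 mm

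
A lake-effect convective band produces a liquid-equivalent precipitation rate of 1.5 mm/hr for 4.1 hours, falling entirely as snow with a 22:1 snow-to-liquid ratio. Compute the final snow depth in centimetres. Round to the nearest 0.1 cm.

Liquid-equivalent depth = 1.5 × 4.1 = 6.15 mm.
Snow depth = 6.15 mm × 22 = 135.3 mm = 13.5 cm.

snow depth ≈ 13.5 cm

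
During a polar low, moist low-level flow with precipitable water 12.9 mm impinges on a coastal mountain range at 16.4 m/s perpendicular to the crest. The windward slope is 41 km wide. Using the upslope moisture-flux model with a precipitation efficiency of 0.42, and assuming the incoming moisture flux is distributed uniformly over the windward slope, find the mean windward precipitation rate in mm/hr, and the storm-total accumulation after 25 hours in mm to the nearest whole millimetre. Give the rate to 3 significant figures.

R ≈ 7.80 mm/hr; total ≈ 195 mm

Incoming column moisture flux per unit ridge length: F = V × PW = 16.4 × 12.9 = 211.56 mm·m/s.
Spread over the 41 km slope with efficiency ε = 0.42: R = ε·F/W = 0.42 × 211.56 / 41000 m = 2.167e-03 mm/s.
R = 2.167e-03 × 3600 = 7.80 mm/hr.
Over 25 h: total = 7.80 × 25 = 195 mm.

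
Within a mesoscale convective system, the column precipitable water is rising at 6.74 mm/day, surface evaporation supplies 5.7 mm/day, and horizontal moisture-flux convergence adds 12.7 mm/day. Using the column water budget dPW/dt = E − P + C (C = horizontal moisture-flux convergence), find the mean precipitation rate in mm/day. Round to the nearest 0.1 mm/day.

P ≈ 11.7 mm/day

dPW/dt = +6.74 mm/day.
P = E + C − dPW/dt = 5.7 + (12.7) − (+6.74) = 11.7 mm/day.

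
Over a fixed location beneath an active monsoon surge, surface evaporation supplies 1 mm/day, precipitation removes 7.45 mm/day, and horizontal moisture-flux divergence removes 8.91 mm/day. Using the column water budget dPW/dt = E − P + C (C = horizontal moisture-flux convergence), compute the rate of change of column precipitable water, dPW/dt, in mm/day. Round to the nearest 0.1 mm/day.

dPW/dt = E − P + C = 1 − 7.45 + (-8.91) = -15.4 mm/day.

dPW/dt ≈ -15.4 mm/day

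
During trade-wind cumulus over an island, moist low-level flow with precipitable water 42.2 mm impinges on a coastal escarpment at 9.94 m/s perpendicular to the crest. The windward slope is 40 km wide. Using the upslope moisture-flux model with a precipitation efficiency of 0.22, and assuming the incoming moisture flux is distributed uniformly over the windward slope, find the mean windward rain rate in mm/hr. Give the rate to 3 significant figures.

Incoming column moisture flux per unit ridge length: F = V × PW = 9.94 × 42.2 = 419.468 mm·m/s.
Spread over the 40 km slope with efficiency ε = 0.22: R = ε·F/W = 0.22 × 419.468 / 40000 m = 2.307e-03 mm/s.
R = 2.307e-03 × 3600 = 8.31 mm/hr.

R ≈ 8.31 mm/hr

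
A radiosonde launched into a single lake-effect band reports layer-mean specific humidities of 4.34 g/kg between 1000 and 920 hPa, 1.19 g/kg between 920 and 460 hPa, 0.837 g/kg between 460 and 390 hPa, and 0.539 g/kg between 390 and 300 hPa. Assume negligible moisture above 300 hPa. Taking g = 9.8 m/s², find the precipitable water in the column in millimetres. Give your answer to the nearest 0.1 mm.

PW ≈ 10.2 mm

Precipitable water is the column-integrated vapour mass per unit area: PW = (1/g) Σ q̄ Δp, with q in kg/kg and Δp in Pa (1 kg/m² of water = 1 mm).
Layer 1000–920 hPa: Δp = 80 hPa = 8000 Pa, q̄ = 0.00434 kg/kg → 0.00434 × 8000 / 9.8 = 3.54 mm
Layer 920–460 hPa: Δp = 460 hPa = 46000 Pa, q̄ = 0.00119 kg/kg → 0.00119 × 46000 / 9.8 = 5.59 mm
Layer 460–390 hPa: Δp = 70 hPa = 7000 Pa, q̄ = 0.000837 kg/kg → 0.000837 × 7000 / 9.8 = 0.60 mm
Layer 390–300 hPa: Δp = 90 hPa = 9000 Pa, q̄ = 0.000539 kg/kg → 0.000539 × 9000 / 9.8 = 0.50 mm
PW = 3.54 + 5.59 + 0.60 + 0.50 = 10.23 ≈ 10.2 mm.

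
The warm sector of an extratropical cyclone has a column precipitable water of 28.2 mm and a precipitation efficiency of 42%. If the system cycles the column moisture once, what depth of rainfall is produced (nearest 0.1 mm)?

Rainfall = ε × PW = 0.42 × 28.2 = 11.8 mm.

rainfall ≈ 11.8 mm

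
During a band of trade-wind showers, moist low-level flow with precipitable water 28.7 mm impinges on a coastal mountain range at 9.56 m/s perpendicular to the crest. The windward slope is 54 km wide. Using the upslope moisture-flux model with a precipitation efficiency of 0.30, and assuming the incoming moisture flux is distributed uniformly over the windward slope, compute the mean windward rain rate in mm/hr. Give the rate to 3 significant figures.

Incoming column moisture flux per unit ridge length: F = V × PW = 9.56 × 28.7 = 274.372 mm·m/s.
Spread over the 54 km slope with efficiency ε = 0.30: R = ε·F/W = 0.30 × 274.372 / 54000 m = 1.524e-03 mm/s.
R = 1.524e-03 × 3600 = 5.49 mm/hr.

R ≈ 5.49 mm/hr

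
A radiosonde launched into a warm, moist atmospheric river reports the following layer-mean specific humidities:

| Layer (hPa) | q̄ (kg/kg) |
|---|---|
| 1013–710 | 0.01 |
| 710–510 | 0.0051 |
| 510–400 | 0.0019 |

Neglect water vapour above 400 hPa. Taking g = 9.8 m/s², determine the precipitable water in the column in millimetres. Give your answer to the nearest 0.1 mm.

Precipitable water is the column-integrated vapour mass per unit area: PW = (1/g) Σ q̄ Δp, with q in kg/kg and Δp in Pa (1 kg/m² of water = 1 mm).
Layer 1013–710 hPa: Δp = 303 hPa = 30300 Pa, q̄ = 0.01 kg/kg → 0.01 × 30300 / 9.8 = 30.92 mm
Layer 710–510 hPa: Δp = 200 hPa = 20000 Pa, q̄ = 0.0051 kg/kg → 0.0051 × 20000 / 9.8 = 10.41 mm
Layer 510–400 hPa: Δp = 110 hPa = 11000 Pa, q̄ = 0.0019 kg/kg → 0.0019 × 11000 / 9.8 = 2.13 mm
PW = 30.92 + 10.41 + 2.13 = 43.46 ≈ 43.5 mm.

PW ≈ 43.5 mm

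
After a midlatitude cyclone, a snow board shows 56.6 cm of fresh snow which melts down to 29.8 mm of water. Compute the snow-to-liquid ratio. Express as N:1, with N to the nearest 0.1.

ratio ≈ 19.0

Ratio = snow depth / SWE = 566 mm / 29.8 mm = 19.0, i.e. 19.0:1.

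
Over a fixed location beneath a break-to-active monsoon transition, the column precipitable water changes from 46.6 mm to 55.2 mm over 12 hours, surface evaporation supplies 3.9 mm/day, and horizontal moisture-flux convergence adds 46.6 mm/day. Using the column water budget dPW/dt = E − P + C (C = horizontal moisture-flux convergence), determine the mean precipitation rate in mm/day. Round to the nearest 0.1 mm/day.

dPW/dt = (55.2 − 46.6) mm / (12/24 day) = +17.200 mm/day.
P = E + C − dPW/dt = 3.9 + (46.6) − (+17.200) = 33.3 mm/day.

P ≈ 33.3 mm/day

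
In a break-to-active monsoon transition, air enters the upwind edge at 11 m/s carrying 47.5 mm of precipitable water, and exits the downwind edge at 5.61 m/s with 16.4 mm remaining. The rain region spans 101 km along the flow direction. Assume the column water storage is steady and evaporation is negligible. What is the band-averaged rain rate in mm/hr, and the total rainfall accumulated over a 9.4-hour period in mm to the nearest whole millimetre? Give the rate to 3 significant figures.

R ≈ 15.3 mm/hr; total ≈ 144 mm

Column moisture flux per unit crosswind length is F = V × PW.
Inflow: F_in = 11 × 47.5 = 522.5 mm·m/s
Outflow: F_out = 5.61 × 16.4 = 92.004 mm·m/s
Steady-state rate R = (F_in − F_out)/L = (522.5 − 92.004) / 101000 m = 4.262e-03 mm/s.
R = 4.262e-03 × 3600 = 15.3 mm/hr.
Over 9.4 h: total = 15.3 × 9.4 = 143.82 ≈ 144 mm.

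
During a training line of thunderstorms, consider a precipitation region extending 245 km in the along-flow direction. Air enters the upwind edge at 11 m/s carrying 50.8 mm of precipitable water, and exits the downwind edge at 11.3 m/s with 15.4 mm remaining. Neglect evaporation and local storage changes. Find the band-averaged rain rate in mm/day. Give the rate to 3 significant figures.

R ≈ 136 mm/day

Column moisture flux per unit crosswind length is F = V × PW.
Inflow: F_in = 11 × 50.8 = 558.8 mm·m/s
Outflow: F_out = 11.3 × 15.4 = 174.02 mm·m/s
Steady-state rate R = (F_in − F_out)/L = (558.8 − 174.02) / 245000 m = 1.571e-03 mm/s.
R = 1.571e-03 × 3600 × 24 = 136 mm/day.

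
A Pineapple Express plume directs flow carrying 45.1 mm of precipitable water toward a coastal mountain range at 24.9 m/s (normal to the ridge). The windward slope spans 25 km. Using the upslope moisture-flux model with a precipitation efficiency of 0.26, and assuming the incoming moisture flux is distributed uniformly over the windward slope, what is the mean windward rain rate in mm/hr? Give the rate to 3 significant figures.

R ≈ 42.0 mm/hr

Incoming column moisture flux per unit ridge length: F = V × PW = 24.9 × 45.1 = 1122.99 mm·m/s.
Spread over the 25 km slope with efficiency ε = 0.26: R = ε·F/W = 0.26 × 1122.99 / 25000 m = 1.168e-02 mm/s.
R = 1.168e-02 × 3600 = 42.0 mm/hr.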